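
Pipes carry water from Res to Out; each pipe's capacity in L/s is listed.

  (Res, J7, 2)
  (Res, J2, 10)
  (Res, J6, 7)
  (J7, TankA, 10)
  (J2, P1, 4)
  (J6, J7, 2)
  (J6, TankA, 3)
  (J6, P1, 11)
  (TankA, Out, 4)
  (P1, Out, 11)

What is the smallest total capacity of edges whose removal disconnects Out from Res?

13

Augment Res→J7→TankA→Out: bottleneck 2, flow now 2.
Augment Res→J2→P1→Out: bottleneck 4, flow now 6.
Augment Res→J6→TankA→Out: bottleneck 2, flow now 8.
Augment Res→J6→P1→Out: bottleneck 5, flow now 13.
No augmenting path remains; maximum flow = 13.
By max-flow min-cut, the minimum cut capacity equals the max flow.
In the residual graph, reachable from Res: {Res, J2}.
Min-cut edges: Res→J7 (2), Res→J6 (7), J2→P1 (4); capacity 2 + 7 + 4 = 13.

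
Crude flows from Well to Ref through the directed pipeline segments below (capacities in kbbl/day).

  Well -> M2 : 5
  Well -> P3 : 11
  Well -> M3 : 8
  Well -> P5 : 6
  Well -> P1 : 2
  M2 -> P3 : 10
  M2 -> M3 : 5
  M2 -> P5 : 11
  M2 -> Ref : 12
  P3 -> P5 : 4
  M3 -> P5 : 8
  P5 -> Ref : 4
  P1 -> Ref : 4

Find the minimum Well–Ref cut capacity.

11

Augment Well→M2→Ref: bottleneck 5, flow now 5.
Augment Well→P5→Ref: bottleneck 4, flow now 9.
Augment Well→P1→Ref: bottleneck 2, flow now 11.
No augmenting path remains; maximum flow = 11.
By max-flow min-cut, the minimum cut capacity equals the max flow.
In the residual graph, reachable from Well: {Well, P3, M3, P5}.
Min-cut edges: Well→M2 (5), Well→P1 (2), P5→Ref (4); capacity 5 + 2 + 4 = 11.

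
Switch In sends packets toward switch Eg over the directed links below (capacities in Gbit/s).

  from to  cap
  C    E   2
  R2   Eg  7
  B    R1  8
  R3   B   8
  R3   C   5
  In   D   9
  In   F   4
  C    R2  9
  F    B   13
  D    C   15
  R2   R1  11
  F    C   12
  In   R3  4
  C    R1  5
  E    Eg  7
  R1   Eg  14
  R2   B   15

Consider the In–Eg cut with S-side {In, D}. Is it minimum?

Given cut capacity: 4 + 4 + 15 = 23.
Augment In→D→C→R2→Eg: bottleneck 7, flow now 7.
Augment In→D→C→E→Eg: bottleneck 2, flow now 9.
Augment In→R3→C→R1→Eg: bottleneck 4, flow now 13.
Augment In→F→C→R1→Eg: bottleneck 1, flow now 14.
Augment In→F→B→R1→Eg: bottleneck 3, flow now 17.
No augmenting path remains; maximum flow = 17.
In the residual graph, reachable from In: {In}.
Min-cut edges: In→D (9), In→R3 (4), In→F (4); capacity 9 + 4 + 4 = 17.
Cut capacity 23 exceeds the max flow 17, so it is not minimum.

No — its capacity is 23, but the minimum cut has capacity 17.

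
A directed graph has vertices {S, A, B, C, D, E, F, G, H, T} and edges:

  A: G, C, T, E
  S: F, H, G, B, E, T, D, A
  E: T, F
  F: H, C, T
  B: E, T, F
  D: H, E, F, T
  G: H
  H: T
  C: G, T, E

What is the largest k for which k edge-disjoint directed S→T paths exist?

Assign every edge capacity 1; by Menger, the answer equals the max flow.
Path S→T (+1); total 1.
Path S→A→T (+1); total 2.
Path S→B→T (+1); total 3.
Path S→D→T (+1); total 4.
Path S→E→T (+1); total 5.
Path S→F→T (+1); total 6.
Path S→H→T (+1); total 7.
No residual S→T path; max flow = 7.
Certifying cut of size 7: {H→T, S→A, S→B, S→D, S→E, S→F, S→T}.

7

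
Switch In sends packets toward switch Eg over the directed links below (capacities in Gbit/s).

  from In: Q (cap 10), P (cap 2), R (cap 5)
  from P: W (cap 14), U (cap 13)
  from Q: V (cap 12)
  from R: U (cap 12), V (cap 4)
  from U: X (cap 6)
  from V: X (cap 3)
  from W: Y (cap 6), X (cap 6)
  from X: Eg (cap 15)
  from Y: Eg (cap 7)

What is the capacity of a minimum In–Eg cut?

Augment In→P→U→X→Eg: bottleneck 2, flow now 2.
Augment In→Q→V→X→Eg: bottleneck 3, flow now 5.
Augment In→R→U→X→Eg: bottleneck 4, flow now 9.
Augment In→R→U→P→W→X→Eg: bottleneck 1, flow now 10. (uses reverse residual edge)
No augmenting path remains; maximum flow = 10.
By max-flow min-cut, the minimum cut capacity equals the max flow.
In the residual graph, reachable from In: {In, Q, V}.
Min-cut edges: In→P (2), In→R (5), V→X (3); capacity 2 + 5 + 3 = 10.

10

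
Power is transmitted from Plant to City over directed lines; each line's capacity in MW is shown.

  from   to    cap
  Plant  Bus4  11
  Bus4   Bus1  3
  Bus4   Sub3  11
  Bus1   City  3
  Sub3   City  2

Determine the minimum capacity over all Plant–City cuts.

Augment Plant→Bus4→Bus1→City: bottleneck 3, flow now 3.
Augment Plant→Bus4→Sub3→City: bottleneck 2, flow now 5.
No augmenting path remains; maximum flow = 5.
By max-flow min-cut, the minimum cut capacity equals the max flow.
In the residual graph, reachable from Plant: {Plant, Bus4, Sub3}.
Min-cut edges: Bus4→Bus1 (3), Sub3→City (2); capacity 3 + 2 = 5.

5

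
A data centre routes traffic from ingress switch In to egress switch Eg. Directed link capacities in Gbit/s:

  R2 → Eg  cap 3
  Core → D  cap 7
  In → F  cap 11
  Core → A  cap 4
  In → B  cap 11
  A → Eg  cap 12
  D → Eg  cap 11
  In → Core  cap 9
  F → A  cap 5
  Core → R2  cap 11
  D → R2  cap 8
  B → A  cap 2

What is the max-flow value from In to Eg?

16

Augment In→B→A→Eg: bottleneck 2, flow now 2.
Augment In→F→A→Eg: bottleneck 5, flow now 7.
Augment In→Core→D→Eg: bottleneck 7, flow now 14.
Augment In→Core→R2→Eg: bottleneck 2, flow now 16.
No augmenting path remains; maximum flow = 16.
In the residual graph, reachable from In: {In, B, F}.
Min-cut edges: In→Core (9), B→A (2), F→A (5); capacity 9 + 2 + 5 = 16.
This cut is saturated, so no flow can exceed 16.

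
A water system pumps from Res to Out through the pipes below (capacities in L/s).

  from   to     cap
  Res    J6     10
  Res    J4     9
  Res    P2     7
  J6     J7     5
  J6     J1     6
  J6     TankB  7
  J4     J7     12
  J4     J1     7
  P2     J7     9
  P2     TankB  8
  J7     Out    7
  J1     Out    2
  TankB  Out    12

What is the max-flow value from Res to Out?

21

Augment Res→J6→J7→Out: bottleneck 5, flow now 5.
Augment Res→J6→J1→Out: bottleneck 2, flow now 7.
Augment Res→J6→TankB→Out: bottleneck 3, flow now 10.
Augment Res→J4→J7→Out: bottleneck 2, flow now 12.
Augment Res→P2→TankB→Out: bottleneck 7, flow now 19.
Augment Res→J4→J7→J6→TankB→Out: bottleneck 2, flow now 21. (uses reverse residual edge)
No augmenting path remains; maximum flow = 21.
In the residual graph, reachable from Res: {Res, J6, J4, P2, J7, J1, TankB}.
Min-cut edges: J7→Out (7), J1→Out (2), TankB→Out (12); capacity 7 + 2 + 12 = 21.
This cut is saturated, so no flow can exceed 21.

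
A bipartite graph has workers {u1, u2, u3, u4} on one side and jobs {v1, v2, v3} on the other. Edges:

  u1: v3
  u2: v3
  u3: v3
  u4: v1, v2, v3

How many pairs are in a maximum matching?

2

Unit-capacity flow: source→left, listed edges, right→sink; max matching = max flow.
Augmenting path u1→v3 (+1); matched 1.
Augmenting path u4→v1 (+1); matched 2.
No augmenting path remains; maximum matching = 2.
König certificate: {u4, v3} is a vertex cover of size 2 (every listed pair touches it), so no matching can be larger.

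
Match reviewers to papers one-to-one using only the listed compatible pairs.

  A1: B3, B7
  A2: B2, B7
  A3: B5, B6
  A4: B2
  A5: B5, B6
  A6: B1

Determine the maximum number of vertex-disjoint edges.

Unit-capacity flow: source→left, listed edges, right→sink; max matching = max flow.
Augmenting path A1→B3 (+1); matched 1.
Augmenting path A2→B2 (+1); matched 2.
Augmenting path A3→B5 (+1); matched 3.
Augmenting path A5→B6 (+1); matched 4.
Augmenting path A6→B1 (+1); matched 5.
Augmenting path A4→B2→A2→B7 (+1); matched 6.
No augmenting path remains; maximum matching = 6.
König certificate: {A1, A2, A3, A4, A5, A6} is a vertex cover of size 6 (every listed pair touches it), so no matching can be larger.

6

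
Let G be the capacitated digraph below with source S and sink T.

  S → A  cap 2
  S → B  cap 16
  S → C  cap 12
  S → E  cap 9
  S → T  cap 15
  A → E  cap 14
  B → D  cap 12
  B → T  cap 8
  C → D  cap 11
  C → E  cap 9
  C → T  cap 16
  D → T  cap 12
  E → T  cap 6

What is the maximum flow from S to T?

49

Augment S→T: bottleneck 15, flow now 15.
Augment S→B→T: bottleneck 8, flow now 23.
Augment S→C→T: bottleneck 12, flow now 35.
Augment S→E→T: bottleneck 6, flow now 41.
Augment S→B→D→T: bottleneck 8, flow now 49.
No augmenting path remains; maximum flow = 49.
In the residual graph, reachable from S: {S, A, E}.
Min-cut edges: S→B (16), S→C (12), S→T (15), E→T (6); capacity 16 + 12 + 15 + 6 = 49.
This cut is saturated, so no flow can exceed 49.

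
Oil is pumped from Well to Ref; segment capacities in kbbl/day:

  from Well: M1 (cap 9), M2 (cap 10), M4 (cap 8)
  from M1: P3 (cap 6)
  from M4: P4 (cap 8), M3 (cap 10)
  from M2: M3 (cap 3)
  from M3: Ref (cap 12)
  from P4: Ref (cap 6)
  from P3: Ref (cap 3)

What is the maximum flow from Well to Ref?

14

Augment Well→M1→P3→Ref: bottleneck 3, flow now 3.
Augment Well→M4→M3→Ref: bottleneck 8, flow now 11.
Augment Well→M2→M3→Ref: bottleneck 3, flow now 14.
No augmenting path remains; maximum flow = 14.
In the residual graph, reachable from Well: {Well, M1, M2, P3}.
Min-cut edges: Well→M4 (8), M2→M3 (3), P3→Ref (3); capacity 8 + 3 + 3 = 14.
This cut is saturated, so no flow can exceed 14.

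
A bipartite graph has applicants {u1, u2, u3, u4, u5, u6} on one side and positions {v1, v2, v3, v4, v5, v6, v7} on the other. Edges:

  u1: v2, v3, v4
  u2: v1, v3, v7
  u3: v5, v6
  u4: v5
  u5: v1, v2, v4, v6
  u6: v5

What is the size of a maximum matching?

Unit-capacity flow: source→left, listed edges, right→sink; max matching = max flow.
Augmenting path u1→v2 (+1); matched 1.
Augmenting path u2→v1 (+1); matched 2.
Augmenting path u3→v5 (+1); matched 3.
Augmenting path u5→v4 (+1); matched 4.
Augmenting path u4→v5→u3→v6 (+1); matched 5.
No augmenting path remains; maximum matching = 5.
König certificate: {u1, u2, u3, u5, v5} is a vertex cover of size 5 (every listed pair touches it), so no matching can be larger.

5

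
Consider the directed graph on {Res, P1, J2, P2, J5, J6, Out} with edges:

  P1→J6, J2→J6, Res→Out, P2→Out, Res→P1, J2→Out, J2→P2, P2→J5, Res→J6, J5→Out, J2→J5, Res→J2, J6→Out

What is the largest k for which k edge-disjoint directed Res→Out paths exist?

Assign every edge capacity 1; by Menger, the answer equals the max flow.
Path Res→Out (+1); total 1.
Path Res→J2→Out (+1); total 2.
Path Res→J6→Out (+1); total 3.
No residual Res→Out path; max flow = 3.
Certifying cut of size 3: {J6→Out, Res→J2, Res→Out}.

3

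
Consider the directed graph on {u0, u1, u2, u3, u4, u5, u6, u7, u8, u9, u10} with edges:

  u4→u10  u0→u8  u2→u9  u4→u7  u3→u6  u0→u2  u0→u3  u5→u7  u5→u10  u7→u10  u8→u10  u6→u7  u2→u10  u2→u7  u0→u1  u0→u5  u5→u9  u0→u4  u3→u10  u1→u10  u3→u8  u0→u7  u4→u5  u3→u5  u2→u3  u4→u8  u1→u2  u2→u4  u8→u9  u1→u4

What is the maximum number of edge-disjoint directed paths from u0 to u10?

Assign every edge capacity 1; by Menger, the answer equals the max flow.
Path u0→u1→u10 (+1); total 1.
Path u0→u2→u10 (+1); total 2.
Path u0→u3→u10 (+1); total 3.
Path u0→u4→u10 (+1); total 4.
Path u0→u5→u10 (+1); total 5.
Path u0→u7→u10 (+1); total 6.
Path u0→u8→u10 (+1); total 7.
No residual u0→u10 path; max flow = 7.
Certifying cut of size 7: {u0→u1, u0→u2, u0→u3, u0→u4, u0→u5, u0→u7, u0→u8}.

7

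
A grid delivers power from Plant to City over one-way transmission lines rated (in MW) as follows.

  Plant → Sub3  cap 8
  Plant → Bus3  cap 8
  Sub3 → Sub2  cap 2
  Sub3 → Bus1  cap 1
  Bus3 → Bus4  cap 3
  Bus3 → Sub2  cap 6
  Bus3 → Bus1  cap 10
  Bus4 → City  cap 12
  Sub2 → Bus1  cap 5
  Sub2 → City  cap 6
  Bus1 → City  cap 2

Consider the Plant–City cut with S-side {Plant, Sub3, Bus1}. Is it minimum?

No — its capacity is 12, but the minimum cut has capacity 11.

Given cut capacity: 8 + 2 + 2 = 12.
Augment Plant→Sub3→Sub2→City: bottleneck 2, flow now 2.
Augment Plant→Sub3→Bus1→City: bottleneck 1, flow now 3.
Augment Plant→Bus3→Bus4→City: bottleneck 3, flow now 6.
Augment Plant→Bus3→Sub2→City: bottleneck 4, flow now 10.
Augment Plant→Bus3→Bus1→City: bottleneck 1, flow now 11.
No augmenting path remains; maximum flow = 11.
In the residual graph, reachable from Plant: {Plant, Sub3}.
Min-cut edges: Plant→Bus3 (8), Sub3→Sub2 (2), Sub3→Bus1 (1); capacity 8 + 2 + 1 = 11.
Cut capacity 12 exceeds the max flow 11, so it is not minimum.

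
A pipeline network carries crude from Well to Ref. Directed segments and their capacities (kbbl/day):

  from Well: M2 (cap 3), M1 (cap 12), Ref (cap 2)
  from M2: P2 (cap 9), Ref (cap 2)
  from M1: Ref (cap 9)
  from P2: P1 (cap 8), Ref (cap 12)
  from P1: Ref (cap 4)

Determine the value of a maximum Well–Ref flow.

14

Augment Well→Ref: bottleneck 2, flow now 2.
Augment Well→M2→Ref: bottleneck 2, flow now 4.
Augment Well→M1→Ref: bottleneck 9, flow now 13.
Augment Well→M2→P2→Ref: bottleneck 1, flow now 14.
No augmenting path remains; maximum flow = 14.
In the residual graph, reachable from Well: {Well, M1}.
Min-cut edges: Well→M2 (3), Well→Ref (2), M1→Ref (9); capacity 3 + 2 + 9 = 14.
This cut is saturated, so no flow can exceed 14.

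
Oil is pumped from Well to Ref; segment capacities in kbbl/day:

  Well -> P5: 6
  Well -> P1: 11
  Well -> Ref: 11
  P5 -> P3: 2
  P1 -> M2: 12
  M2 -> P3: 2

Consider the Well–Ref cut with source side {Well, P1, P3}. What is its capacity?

29

Edges leaving {Well, P1, P3}: Well→P5 (6), Well→Ref (11), P1→M2 (12).
Cut capacity = 6 + 11 + 12 = 29.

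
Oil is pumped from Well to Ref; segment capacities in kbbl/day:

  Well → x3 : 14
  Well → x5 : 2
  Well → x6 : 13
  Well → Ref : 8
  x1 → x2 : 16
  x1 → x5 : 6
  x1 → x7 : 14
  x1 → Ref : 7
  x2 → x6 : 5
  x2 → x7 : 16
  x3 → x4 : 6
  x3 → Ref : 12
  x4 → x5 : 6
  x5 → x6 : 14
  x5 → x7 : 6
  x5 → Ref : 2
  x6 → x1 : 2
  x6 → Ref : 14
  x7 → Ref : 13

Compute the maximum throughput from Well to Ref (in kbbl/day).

37

Augment Well→Ref: bottleneck 8, flow now 8.
Augment Well→x3→Ref: bottleneck 12, flow now 20.
Augment Well→x5→Ref: bottleneck 2, flow now 22.
Augment Well→x6→Ref: bottleneck 13, flow now 35.
Augment Well→x3→x4→x5→x6→Ref: bottleneck 1, flow now 36.
Augment Well→x3→x4→x5→x7→Ref: bottleneck 1, flow now 37.
No augmenting path remains; maximum flow = 37.
In the residual graph, reachable from Well: {Well}.
Min-cut edges: Well→x3 (14), Well→x5 (2), Well→x6 (13), Well→Ref (8); capacity 14 + 2 + 13 + 8 = 37.
This cut is saturated, so no flow can exceed 37.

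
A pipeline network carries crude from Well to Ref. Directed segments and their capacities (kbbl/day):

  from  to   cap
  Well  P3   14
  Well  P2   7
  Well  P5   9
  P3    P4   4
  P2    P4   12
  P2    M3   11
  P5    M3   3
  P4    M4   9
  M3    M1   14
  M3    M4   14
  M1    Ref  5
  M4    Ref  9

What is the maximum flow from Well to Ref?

14

Augment Well→P3→P4→M4→Ref: bottleneck 4, flow now 4.
Augment Well→P2→P4→M4→Ref: bottleneck 5, flow now 9.
Augment Well→P2→M3→M1→Ref: bottleneck 2, flow now 11.
Augment Well→P5→M3→M1→Ref: bottleneck 3, flow now 14.
No augmenting path remains; maximum flow = 14.
In the residual graph, reachable from Well: {Well, P3, P5}.
Min-cut edges: Well→P2 (7), P3→P4 (4), P5→M3 (3); capacity 7 + 4 + 3 = 14.
This cut is saturated, so no flow can exceed 14.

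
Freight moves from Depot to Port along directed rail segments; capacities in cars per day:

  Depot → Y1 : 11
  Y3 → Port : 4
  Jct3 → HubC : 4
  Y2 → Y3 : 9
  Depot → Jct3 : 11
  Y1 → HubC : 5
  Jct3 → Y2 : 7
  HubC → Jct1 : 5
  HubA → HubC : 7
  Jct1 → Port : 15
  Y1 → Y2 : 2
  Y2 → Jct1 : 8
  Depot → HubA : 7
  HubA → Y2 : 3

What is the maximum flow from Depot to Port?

17

Augment Depot→Jct3→Y2→Jct1→Port: bottleneck 7, flow now 7.
Augment Depot→Jct3→HubC→Jct1→Port: bottleneck 4, flow now 11.
Augment Depot→HubA→Y2→Jct1→Port: bottleneck 1, flow now 12.
Augment Depot→HubA→Y2→Y3→Port: bottleneck 2, flow now 14.
Augment Depot→HubA→HubC→Jct1→Port: bottleneck 1, flow now 15.
Augment Depot→Y1→Y2→Y3→Port: bottleneck 2, flow now 17.
No augmenting path remains; maximum flow = 17.
In the residual graph, reachable from Depot: {Depot, Jct3, HubA, Y1, HubC}.
Min-cut edges: Jct3→Y2 (7), HubA→Y2 (3), Y1→Y2 (2), HubC→Jct1 (5); capacity 7 + 3 + 2 + 5 = 17.
This cut is saturated, so no flow can exceed 17.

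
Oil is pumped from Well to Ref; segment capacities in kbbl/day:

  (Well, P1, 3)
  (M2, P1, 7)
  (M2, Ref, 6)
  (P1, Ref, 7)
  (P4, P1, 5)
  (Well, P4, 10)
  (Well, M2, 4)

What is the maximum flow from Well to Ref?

Augment Well→M2→Ref: bottleneck 4, flow now 4.
Augment Well→P1→Ref: bottleneck 3, flow now 7.
Augment Well→P4→P1→Ref: bottleneck 4, flow now 11.
No augmenting path remains; maximum flow = 11.
In the residual graph, reachable from Well: {Well, P4, P1}.
Min-cut edges: Well→M2 (4), P1→Ref (7); capacity 4 + 7 = 11.
This cut is saturated, so no flow can exceed 11.

11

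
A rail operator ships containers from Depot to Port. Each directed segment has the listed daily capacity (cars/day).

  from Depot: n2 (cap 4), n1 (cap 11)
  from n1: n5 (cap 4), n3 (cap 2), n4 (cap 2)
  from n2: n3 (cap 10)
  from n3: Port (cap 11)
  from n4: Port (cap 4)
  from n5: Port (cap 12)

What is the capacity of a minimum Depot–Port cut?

Augment Depot→n1→n3→Port: bottleneck 2, flow now 2.
Augment Depot→n1→n4→Port: bottleneck 2, flow now 4.
Augment Depot→n1→n5→Port: bottleneck 4, flow now 8.
Augment Depot→n2→n3→Port: bottleneck 4, flow now 12.
No augmenting path remains; maximum flow = 12.
By max-flow min-cut, the minimum cut capacity equals the max flow.
In the residual graph, reachable from Depot: {Depot, n1}.
Min-cut edges: Depot→n2 (4), n1→n3 (2), n1→n4 (2), n1→n5 (4); capacity 4 + 2 + 2 + 4 = 12.

12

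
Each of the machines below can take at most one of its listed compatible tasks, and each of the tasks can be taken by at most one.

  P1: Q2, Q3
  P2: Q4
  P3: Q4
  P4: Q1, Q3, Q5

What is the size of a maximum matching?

3

Unit-capacity flow: source→left, listed edges, right→sink; max matching = max flow.
Augmenting path P1→Q2 (+1); matched 1.
Augmenting path P2→Q4 (+1); matched 2.
Augmenting path P4→Q1 (+1); matched 3.
No augmenting path remains; maximum matching = 3.
König certificate: {P1, P4, Q4} is a vertex cover of size 3 (every listed pair touches it), so no matching can be larger.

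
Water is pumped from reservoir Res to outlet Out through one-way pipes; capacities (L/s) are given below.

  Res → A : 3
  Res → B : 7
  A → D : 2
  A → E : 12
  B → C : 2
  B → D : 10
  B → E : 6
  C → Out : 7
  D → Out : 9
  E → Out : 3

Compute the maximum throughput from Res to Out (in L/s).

Augment Res→A→D→Out: bottleneck 2, flow now 2.
Augment Res→A→E→Out: bottleneck 1, flow now 3.
Augment Res→B→C→Out: bottleneck 2, flow now 5.
Augment Res→B→D→Out: bottleneck 5, flow now 10.
No augmenting path remains; maximum flow = 10.
In the residual graph, reachable from Res: {Res}.
Min-cut edges: Res→A (3), Res→B (7); capacity 3 + 7 = 10.
This cut is saturated, so no flow can exceed 10.

10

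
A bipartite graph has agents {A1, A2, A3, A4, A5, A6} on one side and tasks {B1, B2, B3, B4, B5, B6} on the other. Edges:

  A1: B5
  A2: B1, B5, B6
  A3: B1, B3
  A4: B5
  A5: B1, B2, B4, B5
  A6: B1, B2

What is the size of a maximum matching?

Unit-capacity flow: source→left, listed edges, right→sink; max matching = max flow.
Augmenting path A1→B5 (+1); matched 1.
Augmenting path A2→B1 (+1); matched 2.
Augmenting path A3→B3 (+1); matched 3.
Augmenting path A5→B2 (+1); matched 4.
Augmenting path A6→B1→A2→B6 (+1); matched 5.
No augmenting path remains; maximum matching = 5.
König certificate: {A2, A3, A5, A6, B5} is a vertex cover of size 5 (every listed pair touches it), so no matching can be larger.

5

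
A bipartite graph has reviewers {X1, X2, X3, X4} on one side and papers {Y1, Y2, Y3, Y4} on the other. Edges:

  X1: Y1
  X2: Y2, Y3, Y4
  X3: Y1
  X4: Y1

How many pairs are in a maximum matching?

2

Unit-capacity flow: source→left, listed edges, right→sink; max matching = max flow.
Augmenting path X1→Y1 (+1); matched 1.
Augmenting path X2→Y2 (+1); matched 2.
No augmenting path remains; maximum matching = 2.
König certificate: {X2, Y1} is a vertex cover of size 2 (every listed pair touches it), so no matching can be larger.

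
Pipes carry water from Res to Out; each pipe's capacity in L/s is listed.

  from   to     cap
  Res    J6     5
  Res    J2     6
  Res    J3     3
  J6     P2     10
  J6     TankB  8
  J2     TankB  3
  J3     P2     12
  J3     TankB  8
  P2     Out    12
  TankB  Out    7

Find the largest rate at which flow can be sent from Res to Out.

Augment Res→J6→P2→Out: bottleneck 5, flow now 5.
Augment Res→J2→TankB→Out: bottleneck 3, flow now 8.
Augment Res→J3→P2→Out: bottleneck 3, flow now 11.
No augmenting path remains; maximum flow = 11.
In the residual graph, reachable from Res: {Res, J2}.
Min-cut edges: Res→J6 (5), Res→J3 (3), J2→TankB (3); capacity 5 + 3 + 3 = 11.
This cut is saturated, so no flow can exceed 11.

11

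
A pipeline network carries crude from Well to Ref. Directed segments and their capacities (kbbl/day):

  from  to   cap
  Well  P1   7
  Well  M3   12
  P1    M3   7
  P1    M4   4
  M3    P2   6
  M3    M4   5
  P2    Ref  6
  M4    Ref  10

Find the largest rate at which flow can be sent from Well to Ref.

Augment Well→P1→M4→Ref: bottleneck 4, flow now 4.
Augment Well→M3→P2→Ref: bottleneck 6, flow now 10.
Augment Well→M3→M4→Ref: bottleneck 5, flow now 15.
No augmenting path remains; maximum flow = 15.
In the residual graph, reachable from Well: {Well, P1, M3}.
Min-cut edges: P1→M4 (4), M3→P2 (6), M3→M4 (5); capacity 4 + 6 + 5 = 15.
This cut is saturated, so no flow can exceed 15.

15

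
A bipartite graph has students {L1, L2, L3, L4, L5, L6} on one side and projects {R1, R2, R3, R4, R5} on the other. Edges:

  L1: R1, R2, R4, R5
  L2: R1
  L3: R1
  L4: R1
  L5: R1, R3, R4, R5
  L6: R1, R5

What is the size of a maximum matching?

4

Unit-capacity flow: source→left, listed edges, right→sink; max matching = max flow.
Augmenting path L1→R1 (+1); matched 1.
Augmenting path L5→R3 (+1); matched 2.
Augmenting path L6→R5 (+1); matched 3.
Augmenting path L2→R1→L1→R2 (+1); matched 4.
No augmenting path remains; maximum matching = 4.
König certificate: {L1, L5, L6, R1} is a vertex cover of size 4 (every listed pair touches it), so no matching can be larger.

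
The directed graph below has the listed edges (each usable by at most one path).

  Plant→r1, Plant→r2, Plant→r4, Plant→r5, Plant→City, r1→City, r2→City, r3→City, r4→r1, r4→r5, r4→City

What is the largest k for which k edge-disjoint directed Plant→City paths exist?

Assign every edge capacity 1; by Menger, the answer equals the max flow.
Path Plant→City (+1); total 1.
Path Plant→r1→City (+1); total 2.
Path Plant→r2→City (+1); total 3.
Path Plant→r4→City (+1); total 4.
No residual Plant→City path; max flow = 4.
Certifying cut of size 4: {Plant→City, Plant→r1, Plant→r2, Plant→r4}.

4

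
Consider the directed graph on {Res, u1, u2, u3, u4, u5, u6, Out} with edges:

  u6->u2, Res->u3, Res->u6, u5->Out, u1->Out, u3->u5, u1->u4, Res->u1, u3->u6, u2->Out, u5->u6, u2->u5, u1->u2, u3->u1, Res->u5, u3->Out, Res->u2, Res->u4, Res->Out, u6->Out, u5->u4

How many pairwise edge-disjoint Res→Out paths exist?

6

Assign every edge capacity 1; by Menger, the answer equals the max flow.
Path Res→Out (+1); total 1.
Path Res→u1→Out (+1); total 2.
Path Res→u2→Out (+1); total 3.
Path Res→u3→Out (+1); total 4.
Path Res→u5→Out (+1); total 5.
Path Res→u6→Out (+1); total 6.
No residual Res→Out path; max flow = 6.
Certifying cut of size 6: {Res→Out, Res→u1, Res→u2, Res→u3, Res→u5, Res→u6}.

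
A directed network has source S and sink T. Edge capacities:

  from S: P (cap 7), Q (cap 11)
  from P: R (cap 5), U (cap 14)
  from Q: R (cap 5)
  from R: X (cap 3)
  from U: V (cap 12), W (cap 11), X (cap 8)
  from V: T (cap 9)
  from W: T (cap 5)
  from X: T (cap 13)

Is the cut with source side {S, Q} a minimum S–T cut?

Given cut capacity: 7 + 5 = 12.
Augment S→P→R→X→T: bottleneck 3, flow now 3.
Augment S→P→U→V→T: bottleneck 4, flow now 7.
Augment S→Q→R→P→U→V→T: bottleneck 3, flow now 10. (uses reverse residual edge)
No augmenting path remains; maximum flow = 10.
In the residual graph, reachable from S: {S, Q, R}.
Min-cut edges: S→P (7), R→X (3); capacity 7 + 3 = 10.
Cut capacity 12 exceeds the max flow 10, so it is not minimum.

No — its capacity is 12, but the minimum cut has capacity 10.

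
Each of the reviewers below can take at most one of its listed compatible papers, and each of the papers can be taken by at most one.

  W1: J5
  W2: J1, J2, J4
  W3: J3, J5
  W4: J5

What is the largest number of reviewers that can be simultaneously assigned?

Unit-capacity flow: source→left, listed edges, right→sink; max matching = max flow.
Augmenting path W1→J5 (+1); matched 1.
Augmenting path W2→J1 (+1); matched 2.
Augmenting path W3→J3 (+1); matched 3.
No augmenting path remains; maximum matching = 3.
König certificate: {W2, W3, J5} is a vertex cover of size 3 (every listed pair touches it), so no matching can be larger.

3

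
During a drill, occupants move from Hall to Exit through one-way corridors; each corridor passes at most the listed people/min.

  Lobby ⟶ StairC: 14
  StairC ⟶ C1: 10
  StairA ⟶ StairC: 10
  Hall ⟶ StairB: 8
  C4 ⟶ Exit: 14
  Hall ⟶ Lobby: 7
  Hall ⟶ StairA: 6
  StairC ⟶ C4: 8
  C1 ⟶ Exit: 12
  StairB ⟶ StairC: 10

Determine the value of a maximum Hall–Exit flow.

Augment Hall→StairA→StairC→C1→Exit: bottleneck 6, flow now 6.
Augment Hall→StairB→StairC→C1→Exit: bottleneck 4, flow now 10.
Augment Hall→StairB→StairC→C4→Exit: bottleneck 4, flow now 14.
Augment Hall→Lobby→StairC→C4→Exit: bottleneck 4, flow now 18.
No augmenting path remains; maximum flow = 18.
In the residual graph, reachable from Hall: {Hall, StairA, StairB, Lobby, StairC}.
Min-cut edges: StairC→C1 (10), StairC→C4 (8); capacity 10 + 8 = 18.
This cut is saturated, so no flow can exceed 18.

18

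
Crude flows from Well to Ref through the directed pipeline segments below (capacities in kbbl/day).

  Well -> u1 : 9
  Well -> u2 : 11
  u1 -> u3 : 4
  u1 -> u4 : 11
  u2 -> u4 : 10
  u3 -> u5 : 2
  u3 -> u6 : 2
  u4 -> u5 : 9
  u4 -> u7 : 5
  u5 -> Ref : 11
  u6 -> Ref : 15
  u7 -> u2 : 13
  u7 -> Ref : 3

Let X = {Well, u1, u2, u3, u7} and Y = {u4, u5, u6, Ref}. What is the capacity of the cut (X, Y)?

28

Edges leaving {Well, u1, u2, u3, u7}: u1→u4 (11), u2→u4 (10), u3→u5 (2), u3→u6 (2), u7→Ref (3).
Cut capacity = 11 + 10 + 2 + 2 + 3 = 28.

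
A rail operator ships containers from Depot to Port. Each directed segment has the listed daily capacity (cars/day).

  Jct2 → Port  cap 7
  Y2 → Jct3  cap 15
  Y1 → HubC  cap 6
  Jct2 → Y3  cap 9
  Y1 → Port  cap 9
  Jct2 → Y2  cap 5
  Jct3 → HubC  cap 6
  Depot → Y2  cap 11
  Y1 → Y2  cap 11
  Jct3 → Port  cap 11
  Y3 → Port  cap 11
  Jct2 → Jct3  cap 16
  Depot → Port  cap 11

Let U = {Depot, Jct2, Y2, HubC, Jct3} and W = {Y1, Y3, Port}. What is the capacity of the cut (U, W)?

38

Edges leaving {Depot, Jct2, Y2, HubC, Jct3}: Depot→Port (11), Jct2→Y3 (9), Jct2→Port (7), Jct3→Port (11).
Cut capacity = 11 + 9 + 7 + 11 = 38.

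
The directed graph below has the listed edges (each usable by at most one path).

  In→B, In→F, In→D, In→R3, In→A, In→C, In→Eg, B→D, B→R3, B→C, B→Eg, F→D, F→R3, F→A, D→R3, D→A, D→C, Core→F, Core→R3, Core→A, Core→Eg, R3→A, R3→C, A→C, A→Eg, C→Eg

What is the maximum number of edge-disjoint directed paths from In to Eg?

Assign every edge capacity 1; by Menger, the answer equals the max flow.
Path In→Eg (+1); total 1.
Path In→B→Eg (+1); total 2.
Path In→A→Eg (+1); total 3.
Path In→C→Eg (+1); total 4.
No residual In→Eg path; max flow = 4.
Certifying cut of size 4: {A→Eg, C→Eg, In→B, In→Eg}.

4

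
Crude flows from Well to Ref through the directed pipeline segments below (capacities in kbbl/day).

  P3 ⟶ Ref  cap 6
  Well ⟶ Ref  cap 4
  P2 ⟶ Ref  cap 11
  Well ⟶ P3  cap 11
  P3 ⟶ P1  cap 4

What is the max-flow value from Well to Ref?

10

Augment Well→Ref: bottleneck 4, flow now 4.
Augment Well→P3→Ref: bottleneck 6, flow now 10.
No augmenting path remains; maximum flow = 10.
In the residual graph, reachable from Well: {Well, P3, P1}.
Min-cut edges: Well→Ref (4), P3→Ref (6); capacity 4 + 6 = 10.
This cut is saturated, so no flow can exceed 10.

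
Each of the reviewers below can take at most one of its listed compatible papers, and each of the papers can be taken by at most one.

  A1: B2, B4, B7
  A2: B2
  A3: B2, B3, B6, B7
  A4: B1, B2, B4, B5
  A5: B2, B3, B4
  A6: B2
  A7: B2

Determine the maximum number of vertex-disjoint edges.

Unit-capacity flow: source→left, listed edges, right→sink; max matching = max flow.
Augmenting path A1→B2 (+1); matched 1.
Augmenting path A3→B3 (+1); matched 2.
Augmenting path A4→B1 (+1); matched 3.
Augmenting path A5→B4 (+1); matched 4.
Augmenting path A2→B2→A1→B7 (+1); matched 5.
No augmenting path remains; maximum matching = 5.
König certificate: {A1, A3, A4, A5, B2} is a vertex cover of size 5 (every listed pair touches it), so no matching can be larger.

5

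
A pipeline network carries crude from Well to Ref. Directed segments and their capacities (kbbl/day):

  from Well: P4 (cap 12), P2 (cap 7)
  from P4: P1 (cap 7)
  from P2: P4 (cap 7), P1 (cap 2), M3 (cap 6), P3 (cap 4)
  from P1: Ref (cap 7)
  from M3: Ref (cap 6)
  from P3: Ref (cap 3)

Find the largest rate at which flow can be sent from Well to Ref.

Augment Well→P4→P1→Ref: bottleneck 7, flow now 7.
Augment Well→P2→M3→Ref: bottleneck 6, flow now 13.
Augment Well→P2→P3→Ref: bottleneck 1, flow now 14.
No augmenting path remains; maximum flow = 14.
In the residual graph, reachable from Well: {Well, P4}.
Min-cut edges: Well→P2 (7), P4→P1 (7); capacity 7 + 7 = 14.
This cut is saturated, so no flow can exceed 14.

14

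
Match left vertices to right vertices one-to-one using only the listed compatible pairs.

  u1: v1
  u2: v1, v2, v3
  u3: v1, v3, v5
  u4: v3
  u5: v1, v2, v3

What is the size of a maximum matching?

4

Unit-capacity flow: source→left, listed edges, right→sink; max matching = max flow.
Augmenting path u1→v1 (+1); matched 1.
Augmenting path u2→v2 (+1); matched 2.
Augmenting path u3→v3 (+1); matched 3.
Augmenting path u4→v3→u3→v5 (+1); matched 4.
No augmenting path remains; maximum matching = 4.
König certificate: {u3, v1, v2, v3} is a vertex cover of size 4 (every listed pair touches it), so no matching can be larger.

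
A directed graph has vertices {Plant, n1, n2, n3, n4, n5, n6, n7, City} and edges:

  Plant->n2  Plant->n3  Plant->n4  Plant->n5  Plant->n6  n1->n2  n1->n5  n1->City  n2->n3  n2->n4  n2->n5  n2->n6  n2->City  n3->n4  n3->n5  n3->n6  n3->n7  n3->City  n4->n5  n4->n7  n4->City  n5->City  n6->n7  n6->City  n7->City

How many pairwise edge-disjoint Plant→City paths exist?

Assign every edge capacity 1; by Menger, the answer equals the max flow.
Path Plant→n2→City (+1); total 1.
Path Plant→n3→City (+1); total 2.
Path Plant→n4→City (+1); total 3.
Path Plant→n5→City (+1); total 4.
Path Plant→n6→City (+1); total 5.
No residual Plant→City path; max flow = 5.
Certifying cut of size 5: {Plant→n2, Plant→n3, Plant→n4, Plant→n5, Plant→n6}.

5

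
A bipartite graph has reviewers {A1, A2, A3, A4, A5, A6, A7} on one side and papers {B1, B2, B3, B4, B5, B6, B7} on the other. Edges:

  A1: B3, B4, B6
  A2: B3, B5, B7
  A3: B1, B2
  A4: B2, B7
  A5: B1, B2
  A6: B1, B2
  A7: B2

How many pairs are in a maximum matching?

Unit-capacity flow: source→left, listed edges, right→sink; max matching = max flow.
Augmenting path A1→B3 (+1); matched 1.
Augmenting path A2→B5 (+1); matched 2.
Augmenting path A3→B1 (+1); matched 3.
Augmenting path A4→B2 (+1); matched 4.
Augmenting path A5→B2→A4→B7 (+1); matched 5.
No augmenting path remains; maximum matching = 5.
König certificate: {A1, A2, A4, B1, B2} is a vertex cover of size 5 (every listed pair touches it), so no matching can be larger.

5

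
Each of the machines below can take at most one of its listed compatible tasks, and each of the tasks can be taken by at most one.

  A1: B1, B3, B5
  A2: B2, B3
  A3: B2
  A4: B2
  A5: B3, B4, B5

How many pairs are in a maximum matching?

4

Unit-capacity flow: source→left, listed edges, right→sink; max matching = max flow.
Augmenting path A1→B1 (+1); matched 1.
Augmenting path A2→B2 (+1); matched 2.
Augmenting path A5→B3 (+1); matched 3.
Augmenting path A3→B2→A2→B3→A5→B4 (+1); matched 4.
No augmenting path remains; maximum matching = 4.
König certificate: {A1, A2, A5, B2} is a vertex cover of size 4 (every listed pair touches it), so no matching can be larger.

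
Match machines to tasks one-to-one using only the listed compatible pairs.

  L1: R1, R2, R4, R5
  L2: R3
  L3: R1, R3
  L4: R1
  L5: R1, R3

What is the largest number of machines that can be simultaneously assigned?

3

Unit-capacity flow: source→left, listed edges, right→sink; max matching = max flow.
Augmenting path L1→R1 (+1); matched 1.
Augmenting path L2→R3 (+1); matched 2.
Augmenting path L3→R1→L1→R2 (+1); matched 3.
No augmenting path remains; maximum matching = 3.
König certificate: {L1, R1, R3} is a vertex cover of size 3 (every listed pair touches it), so no matching can be larger.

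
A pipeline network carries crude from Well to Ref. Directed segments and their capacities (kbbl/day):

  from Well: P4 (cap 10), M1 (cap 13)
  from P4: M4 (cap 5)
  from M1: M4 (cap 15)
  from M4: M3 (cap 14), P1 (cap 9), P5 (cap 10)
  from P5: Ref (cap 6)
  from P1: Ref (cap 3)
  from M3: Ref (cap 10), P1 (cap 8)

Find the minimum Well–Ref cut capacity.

18

Augment Well→P4→M4→P5→Ref: bottleneck 5, flow now 5.
Augment Well→M1→M4→P5→Ref: bottleneck 1, flow now 6.
Augment Well→M1→M4→P1→Ref: bottleneck 3, flow now 9.
Augment Well→M1→M4→M3→Ref: bottleneck 9, flow now 18.
No augmenting path remains; maximum flow = 18.
By max-flow min-cut, the minimum cut capacity equals the max flow.
In the residual graph, reachable from Well: {Well, P4}.
Min-cut edges: Well→M1 (13), P4→M4 (5); capacity 13 + 5 = 18.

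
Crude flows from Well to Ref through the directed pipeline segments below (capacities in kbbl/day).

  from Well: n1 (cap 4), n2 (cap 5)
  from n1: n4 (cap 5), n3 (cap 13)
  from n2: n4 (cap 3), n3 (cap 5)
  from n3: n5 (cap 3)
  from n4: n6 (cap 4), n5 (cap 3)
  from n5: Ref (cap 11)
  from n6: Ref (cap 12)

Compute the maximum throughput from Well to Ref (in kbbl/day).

Augment Well→n1→n3→n5→Ref: bottleneck 3, flow now 3.
Augment Well→n1→n4→n5→Ref: bottleneck 1, flow now 4.
Augment Well→n2→n4→n5→Ref: bottleneck 2, flow now 6.
Augment Well→n2→n4→n6→Ref: bottleneck 1, flow now 7.
Augment Well→n2→n3→n1→n4→n6→Ref: bottleneck 2, flow now 9. (uses reverse residual edge)
No augmenting path remains; maximum flow = 9.
In the residual graph, reachable from Well: {Well}.
Min-cut edges: Well→n1 (4), Well→n2 (5); capacity 4 + 5 = 9.
This cut is saturated, so no flow can exceed 9.

9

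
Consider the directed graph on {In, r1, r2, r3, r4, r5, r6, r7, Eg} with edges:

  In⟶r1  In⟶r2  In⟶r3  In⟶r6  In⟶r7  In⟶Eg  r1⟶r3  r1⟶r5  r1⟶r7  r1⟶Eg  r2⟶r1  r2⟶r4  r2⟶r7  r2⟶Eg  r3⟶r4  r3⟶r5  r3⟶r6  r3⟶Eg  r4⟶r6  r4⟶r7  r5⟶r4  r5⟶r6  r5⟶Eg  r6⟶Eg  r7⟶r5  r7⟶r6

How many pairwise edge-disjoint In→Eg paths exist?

6

Assign every edge capacity 1; by Menger, the answer equals the max flow.
Path In→Eg (+1); total 1.
Path In→r1→Eg (+1); total 2.
Path In→r2→Eg (+1); total 3.
Path In→r3→Eg (+1); total 4.
Path In→r6→Eg (+1); total 5.
Path In→r7→r5→Eg (+1); total 6.
No residual In→Eg path; max flow = 6.
Certifying cut of size 6: {In→Eg, In→r1, In→r2, In→r3, In→r6, In→r7}.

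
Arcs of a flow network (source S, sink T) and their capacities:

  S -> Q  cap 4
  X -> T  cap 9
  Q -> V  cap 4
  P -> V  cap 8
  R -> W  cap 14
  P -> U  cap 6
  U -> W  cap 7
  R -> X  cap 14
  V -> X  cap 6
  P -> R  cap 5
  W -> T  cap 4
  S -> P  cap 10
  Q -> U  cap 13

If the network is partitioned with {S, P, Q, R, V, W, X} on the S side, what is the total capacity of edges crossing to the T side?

32

Edges leaving {S, P, Q, R, V, W, X}: P→U (6), Q→U (13), W→T (4), X→T (9).
Cut capacity = 6 + 13 + 4 + 9 = 32.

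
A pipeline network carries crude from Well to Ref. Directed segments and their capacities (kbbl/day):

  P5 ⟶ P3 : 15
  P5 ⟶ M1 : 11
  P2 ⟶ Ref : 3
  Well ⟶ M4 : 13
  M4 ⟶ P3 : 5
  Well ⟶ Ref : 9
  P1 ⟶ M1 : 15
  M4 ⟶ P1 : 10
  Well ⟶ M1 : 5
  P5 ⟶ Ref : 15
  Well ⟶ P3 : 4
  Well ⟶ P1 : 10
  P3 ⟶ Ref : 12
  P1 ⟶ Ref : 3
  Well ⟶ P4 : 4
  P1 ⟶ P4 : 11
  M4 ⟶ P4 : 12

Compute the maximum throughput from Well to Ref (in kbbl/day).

Augment Well→Ref: bottleneck 9, flow now 9.
Augment Well→P1→Ref: bottleneck 3, flow now 12.
Augment Well→P3→Ref: bottleneck 4, flow now 16.
Augment Well→M4→P3→Ref: bottleneck 5, flow now 21.
No augmenting path remains; maximum flow = 21.
In the residual graph, reachable from Well: {Well, M4, P1, P4, M1}.
Min-cut edges: Well→P3 (4), Well→Ref (9), M4→P3 (5), P1→Ref (3); capacity 4 + 9 + 5 + 3 = 21.
This cut is saturated, so no flow can exceed 21.

21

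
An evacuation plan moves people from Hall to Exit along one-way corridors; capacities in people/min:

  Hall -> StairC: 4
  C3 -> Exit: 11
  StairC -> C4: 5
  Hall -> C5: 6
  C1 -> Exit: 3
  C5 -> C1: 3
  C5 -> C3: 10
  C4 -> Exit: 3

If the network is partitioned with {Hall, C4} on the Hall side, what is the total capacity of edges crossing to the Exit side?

13

Edges leaving {Hall, C4}: Hall→C5 (6), Hall→StairC (4), C4→Exit (3).
Cut capacity = 6 + 4 + 3 = 13.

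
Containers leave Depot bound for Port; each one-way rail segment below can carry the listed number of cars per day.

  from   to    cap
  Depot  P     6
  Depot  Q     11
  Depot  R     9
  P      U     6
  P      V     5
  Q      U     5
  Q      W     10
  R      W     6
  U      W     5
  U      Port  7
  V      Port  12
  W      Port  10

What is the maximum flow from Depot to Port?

Augment Depot→P→U→Port: bottleneck 6, flow now 6.
Augment Depot→Q→U→Port: bottleneck 1, flow now 7.
Augment Depot→Q→W→Port: bottleneck 10, flow now 17.
Augment Depot→R→W→Q→U→P→V→Port: bottleneck 4, flow now 21. (uses reverse residual edge)
No augmenting path remains; maximum flow = 21.
In the residual graph, reachable from Depot: {Depot, Q, R, W}.
Min-cut edges: Depot→P (6), Q→U (5), W→Port (10); capacity 6 + 5 + 10 = 21.
This cut is saturated, so no flow can exceed 21.

21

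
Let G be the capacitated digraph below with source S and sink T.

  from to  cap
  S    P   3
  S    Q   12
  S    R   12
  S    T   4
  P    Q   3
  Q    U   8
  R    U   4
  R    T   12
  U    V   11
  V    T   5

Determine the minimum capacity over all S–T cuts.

Augment S→T: bottleneck 4, flow now 4.
Augment S→R→T: bottleneck 12, flow now 16.
Augment S→Q→U→V→T: bottleneck 5, flow now 21.
No augmenting path remains; maximum flow = 21.
By max-flow min-cut, the minimum cut capacity equals the max flow.
In the residual graph, reachable from S: {S, P, Q, U, V}.
Min-cut edges: S→R (12), S→T (4), V→T (5); capacity 12 + 4 + 5 = 21.

21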